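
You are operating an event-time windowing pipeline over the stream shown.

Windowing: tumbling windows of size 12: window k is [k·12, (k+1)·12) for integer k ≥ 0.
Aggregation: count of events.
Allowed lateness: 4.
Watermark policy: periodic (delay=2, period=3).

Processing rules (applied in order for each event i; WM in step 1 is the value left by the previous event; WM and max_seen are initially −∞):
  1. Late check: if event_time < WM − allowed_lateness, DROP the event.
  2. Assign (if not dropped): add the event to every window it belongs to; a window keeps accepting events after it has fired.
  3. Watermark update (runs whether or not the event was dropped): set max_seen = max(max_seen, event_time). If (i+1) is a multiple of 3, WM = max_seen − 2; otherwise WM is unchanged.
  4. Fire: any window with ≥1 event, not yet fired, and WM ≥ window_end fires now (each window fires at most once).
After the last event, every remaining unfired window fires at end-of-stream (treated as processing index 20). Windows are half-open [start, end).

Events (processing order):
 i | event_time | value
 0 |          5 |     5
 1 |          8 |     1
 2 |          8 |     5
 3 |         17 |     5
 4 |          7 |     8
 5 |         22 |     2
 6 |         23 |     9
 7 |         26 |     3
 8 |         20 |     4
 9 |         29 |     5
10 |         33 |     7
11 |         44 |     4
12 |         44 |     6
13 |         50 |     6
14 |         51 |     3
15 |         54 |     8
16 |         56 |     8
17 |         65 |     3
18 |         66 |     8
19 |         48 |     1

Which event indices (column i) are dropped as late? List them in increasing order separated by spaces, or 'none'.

19

i=0 t=5 v=5: → [0,12); WM=−∞
i=1 t=8 v=1: → [0,12); WM=−∞
i=2 t=8 v=5: → [0,12); WM=6
i=3 t=17 v=5: → [12,24); WM=6
i=4 t=7 v=8: → [0,12); WM=6
i=5 t=22 v=2: → [12,24); WM=20; [0,12) fires=4
i=6 t=23 v=9: → [12,24); WM=20
i=7 t=26 v=3: → [24,36); WM=20
i=8 t=20 v=4: → [12,24); WM=24; [12,24) fires=4
i=9 t=29 v=5: → [24,36); WM=24
i=10 t=33 v=7: → [24,36); WM=24
i=11 t=44 v=4: → [36,48); WM=42; [24,36) fires=3
i=12 t=44 v=6: → [36,48); WM=42
i=13 t=50 v=6: → [48,60); WM=42
i=14 t=51 v=3: → [48,60); WM=49; [36,48) fires=2
i=15 t=54 v=8: → [48,60); WM=49
i=16 t=56 v=8: → [48,60); WM=49
i=17 t=65 v=3: → [60,72); WM=63; [48,60) fires=4
i=18 t=66 v=8: → [60,72); WM=63
i=19 t=48 v=1: DROP (t<63-4); WM=63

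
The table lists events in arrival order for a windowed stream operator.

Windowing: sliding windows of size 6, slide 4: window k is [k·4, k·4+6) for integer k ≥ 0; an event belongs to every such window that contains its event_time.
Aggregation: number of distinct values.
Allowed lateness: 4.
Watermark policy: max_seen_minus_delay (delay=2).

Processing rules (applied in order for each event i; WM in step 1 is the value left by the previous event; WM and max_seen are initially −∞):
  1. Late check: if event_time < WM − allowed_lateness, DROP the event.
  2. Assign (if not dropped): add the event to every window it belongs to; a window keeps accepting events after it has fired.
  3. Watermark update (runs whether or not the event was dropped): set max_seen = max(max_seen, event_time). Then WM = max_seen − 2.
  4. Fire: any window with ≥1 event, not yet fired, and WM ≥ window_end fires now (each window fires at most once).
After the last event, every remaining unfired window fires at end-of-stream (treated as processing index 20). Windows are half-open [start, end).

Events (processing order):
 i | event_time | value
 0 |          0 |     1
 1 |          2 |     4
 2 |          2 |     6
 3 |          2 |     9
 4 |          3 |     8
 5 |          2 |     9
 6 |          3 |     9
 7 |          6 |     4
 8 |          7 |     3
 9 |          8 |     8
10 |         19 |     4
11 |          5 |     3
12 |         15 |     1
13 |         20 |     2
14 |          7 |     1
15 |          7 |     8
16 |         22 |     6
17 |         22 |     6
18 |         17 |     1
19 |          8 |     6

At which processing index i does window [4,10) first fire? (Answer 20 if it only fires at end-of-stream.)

i=0 t=0 v=1: → [0,6); WM=-2
i=1 t=2 v=4: → [0,6); WM=0
i=2 t=2 v=6: → [0,6); WM=0
i=3 t=2 v=9: → [0,6); WM=0
i=4 t=3 v=8: → [0,6); WM=1
i=5 t=2 v=9: → [0,6); WM=1
i=6 t=3 v=9: → [0,6); WM=1
i=7 t=6 v=4: → [4,10); WM=4
i=8 t=7 v=3: → [4,10); WM=5
i=9 t=8 v=8: → [8,14),[4,10); WM=6; [0,6) fires=5
i=10 t=19 v=4: → [16,22); WM=17; [4,10) fires=3 [8,14) fires=1
i=11 t=5 v=3: DROP (t<17-4); WM=17
i=12 t=15 v=1: → [12,18); WM=17
i=13 t=20 v=2: → [20,26),[16,22); WM=18; [12,18) fires=1
i=14 t=7 v=1: DROP (t<18-4); WM=18
i=15 t=7 v=8: DROP (t<18-4); WM=18
i=16 t=22 v=6: → [20,26); WM=20
i=17 t=22 v=6: → [20,26); WM=20
i=18 t=17 v=1: → [16,22),[12,18); WM=20
i=19 t=8 v=6: DROP (t<20-4); WM=20

10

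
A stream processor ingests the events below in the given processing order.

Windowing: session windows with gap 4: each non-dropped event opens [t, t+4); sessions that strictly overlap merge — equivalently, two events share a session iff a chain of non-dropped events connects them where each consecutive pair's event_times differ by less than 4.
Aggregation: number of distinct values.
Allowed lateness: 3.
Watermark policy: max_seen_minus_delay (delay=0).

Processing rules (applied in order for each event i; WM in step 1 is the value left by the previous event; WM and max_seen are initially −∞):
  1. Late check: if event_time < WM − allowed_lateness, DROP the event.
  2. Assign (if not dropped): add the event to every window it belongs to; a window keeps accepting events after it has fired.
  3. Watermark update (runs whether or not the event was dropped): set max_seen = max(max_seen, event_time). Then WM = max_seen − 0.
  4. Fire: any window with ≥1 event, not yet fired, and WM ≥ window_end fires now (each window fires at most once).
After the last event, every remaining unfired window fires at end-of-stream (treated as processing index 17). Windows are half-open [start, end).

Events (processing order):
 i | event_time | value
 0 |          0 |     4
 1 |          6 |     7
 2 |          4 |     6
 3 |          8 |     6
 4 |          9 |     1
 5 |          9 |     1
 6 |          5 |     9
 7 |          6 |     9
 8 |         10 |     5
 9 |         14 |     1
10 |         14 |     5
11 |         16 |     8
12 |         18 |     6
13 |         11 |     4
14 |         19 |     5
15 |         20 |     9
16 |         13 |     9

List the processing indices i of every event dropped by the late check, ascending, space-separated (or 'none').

6 13 16

i=0 t=0 v=4: → [0,4); WM=0
i=1 t=6 v=7: → [6,10); WM=6
i=2 t=4 v=6: → [4,10); WM=6
i=3 t=8 v=6: → [4,12); WM=8
i=4 t=9 v=1: → [4,13); WM=9
i=5 t=9 v=1: → [4,13); WM=9
i=6 t=5 v=9: DROP (t<9-3); WM=9
i=7 t=6 v=9: → [4,13); WM=9
i=8 t=10 v=5: → [4,14); WM=10
i=9 t=14 v=1: → [14,18); WM=14
i=10 t=14 v=5: → [14,18); WM=14
i=11 t=16 v=8: → [14,20); WM=16
i=12 t=18 v=6: → [14,22); WM=18
i=13 t=11 v=4: DROP (t<18-3); WM=18
i=14 t=19 v=5: → [14,23); WM=19
i=15 t=20 v=9: → [14,24); WM=20
i=16 t=13 v=9: DROP (t<20-3); WM=20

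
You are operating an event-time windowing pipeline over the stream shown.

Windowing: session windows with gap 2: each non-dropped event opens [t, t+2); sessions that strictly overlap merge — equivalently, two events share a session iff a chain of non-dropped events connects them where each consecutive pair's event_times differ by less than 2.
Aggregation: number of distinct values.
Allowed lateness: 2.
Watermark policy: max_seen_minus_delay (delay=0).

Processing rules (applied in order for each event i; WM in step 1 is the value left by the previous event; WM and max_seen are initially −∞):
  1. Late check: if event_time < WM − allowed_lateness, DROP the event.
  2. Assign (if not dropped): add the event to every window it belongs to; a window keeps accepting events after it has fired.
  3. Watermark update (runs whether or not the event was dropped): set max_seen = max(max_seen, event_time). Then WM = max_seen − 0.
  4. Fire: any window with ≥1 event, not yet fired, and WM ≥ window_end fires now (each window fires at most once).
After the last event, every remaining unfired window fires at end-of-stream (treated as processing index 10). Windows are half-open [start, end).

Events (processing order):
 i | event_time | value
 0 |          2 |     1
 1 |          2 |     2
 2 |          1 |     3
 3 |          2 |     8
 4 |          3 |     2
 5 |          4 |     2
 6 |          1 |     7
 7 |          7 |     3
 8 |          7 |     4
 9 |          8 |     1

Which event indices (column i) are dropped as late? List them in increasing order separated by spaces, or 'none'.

i=0 t=2 v=1: → [2,4); WM=2
i=1 t=2 v=2: → [2,4); WM=2
i=2 t=1 v=3: → [1,4); WM=2
i=3 t=2 v=8: → [1,4); WM=2
i=4 t=3 v=2: → [1,5); WM=3
i=5 t=4 v=2: → [1,6); WM=4
i=6 t=1 v=7: DROP (t<4-2); WM=4
i=7 t=7 v=3: → [7,9); WM=7
i=8 t=7 v=4: → [7,9); WM=7
i=9 t=8 v=1: → [7,10); WM=8

6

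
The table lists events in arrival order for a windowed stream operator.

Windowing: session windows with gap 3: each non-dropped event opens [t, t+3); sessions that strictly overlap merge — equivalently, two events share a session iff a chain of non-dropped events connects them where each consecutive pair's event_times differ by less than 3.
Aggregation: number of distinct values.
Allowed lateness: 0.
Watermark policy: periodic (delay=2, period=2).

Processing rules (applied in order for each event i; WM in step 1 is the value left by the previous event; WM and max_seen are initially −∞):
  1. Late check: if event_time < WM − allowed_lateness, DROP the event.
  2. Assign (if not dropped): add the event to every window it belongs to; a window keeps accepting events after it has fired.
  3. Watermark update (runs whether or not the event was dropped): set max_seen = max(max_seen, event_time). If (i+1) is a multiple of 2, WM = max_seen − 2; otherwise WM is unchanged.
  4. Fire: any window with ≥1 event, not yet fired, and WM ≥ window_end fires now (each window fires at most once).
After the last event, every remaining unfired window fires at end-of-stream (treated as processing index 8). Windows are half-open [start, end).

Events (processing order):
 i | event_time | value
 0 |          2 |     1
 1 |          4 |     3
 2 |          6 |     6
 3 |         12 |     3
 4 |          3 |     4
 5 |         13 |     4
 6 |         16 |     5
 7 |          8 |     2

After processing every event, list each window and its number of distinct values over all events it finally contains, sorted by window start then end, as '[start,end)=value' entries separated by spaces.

i=0 t=2 v=1: → [2,5); WM=−∞
i=1 t=4 v=3: → [2,7); WM=2
i=2 t=6 v=6: → [2,9); WM=2
i=3 t=12 v=3: → [12,15); WM=10
i=4 t=3 v=4: DROP (t<10-0); WM=10
i=5 t=13 v=4: → [12,16); WM=11
i=6 t=16 v=5: → [16,19); WM=11
i=7 t=8 v=2: DROP (t<11-0); WM=14

[2,9)=3 [12,16)=2 [16,19)=1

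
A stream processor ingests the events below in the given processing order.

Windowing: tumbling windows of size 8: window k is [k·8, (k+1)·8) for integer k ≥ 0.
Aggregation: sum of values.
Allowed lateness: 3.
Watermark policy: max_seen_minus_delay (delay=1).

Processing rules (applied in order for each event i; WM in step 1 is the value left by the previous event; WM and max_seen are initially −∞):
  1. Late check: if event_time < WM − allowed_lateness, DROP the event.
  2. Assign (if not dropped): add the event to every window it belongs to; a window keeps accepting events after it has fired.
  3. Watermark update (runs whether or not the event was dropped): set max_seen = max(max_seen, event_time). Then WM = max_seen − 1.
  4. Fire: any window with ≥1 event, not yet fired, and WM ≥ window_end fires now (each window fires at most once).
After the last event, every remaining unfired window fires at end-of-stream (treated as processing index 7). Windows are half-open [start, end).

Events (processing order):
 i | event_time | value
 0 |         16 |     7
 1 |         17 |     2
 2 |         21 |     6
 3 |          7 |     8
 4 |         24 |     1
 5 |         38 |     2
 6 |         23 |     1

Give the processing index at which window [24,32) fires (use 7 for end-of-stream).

i=0 t=16 v=7: → [16,24); WM=15
i=1 t=17 v=2: → [16,24); WM=16
i=2 t=21 v=6: → [16,24); WM=20
i=3 t=7 v=8: DROP (t<20-3); WM=20
i=4 t=24 v=1: → [24,32); WM=23
i=5 t=38 v=2: → [32,40); WM=37; [16,24) fires=15 [24,32) fires=1
i=6 t=23 v=1: DROP (t<37-3); WM=37

5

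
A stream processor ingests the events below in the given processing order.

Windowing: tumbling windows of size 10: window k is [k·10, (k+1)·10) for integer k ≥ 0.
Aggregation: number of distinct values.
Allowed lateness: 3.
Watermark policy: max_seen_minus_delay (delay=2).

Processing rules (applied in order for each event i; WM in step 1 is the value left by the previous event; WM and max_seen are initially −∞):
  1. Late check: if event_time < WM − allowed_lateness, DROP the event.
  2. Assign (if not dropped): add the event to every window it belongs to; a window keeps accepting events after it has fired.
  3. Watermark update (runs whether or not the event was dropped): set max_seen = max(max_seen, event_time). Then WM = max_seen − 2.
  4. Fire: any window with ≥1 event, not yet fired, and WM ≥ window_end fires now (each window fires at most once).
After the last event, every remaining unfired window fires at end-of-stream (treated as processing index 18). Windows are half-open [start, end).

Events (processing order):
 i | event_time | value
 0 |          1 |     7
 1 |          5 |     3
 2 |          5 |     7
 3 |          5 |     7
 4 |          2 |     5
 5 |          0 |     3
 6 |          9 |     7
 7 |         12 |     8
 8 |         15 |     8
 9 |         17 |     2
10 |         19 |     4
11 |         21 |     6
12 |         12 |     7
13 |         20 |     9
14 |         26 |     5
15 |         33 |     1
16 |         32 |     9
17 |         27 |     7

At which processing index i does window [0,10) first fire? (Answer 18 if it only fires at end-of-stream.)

7

i=0 t=1 v=7: → [0,10); WM=-1
i=1 t=5 v=3: → [0,10); WM=3
i=2 t=5 v=7: → [0,10); WM=3
i=3 t=5 v=7: → [0,10); WM=3
i=4 t=2 v=5: → [0,10); WM=3
i=5 t=0 v=3: → [0,10); WM=3
i=6 t=9 v=7: → [0,10); WM=7
i=7 t=12 v=8: → [10,20); WM=10; [0,10) fires=3
i=8 t=15 v=8: → [10,20); WM=13
i=9 t=17 v=2: → [10,20); WM=15
i=10 t=19 v=4: → [10,20); WM=17
i=11 t=21 v=6: → [20,30); WM=19
i=12 t=12 v=7: DROP (t<19-3); WM=19
i=13 t=20 v=9: → [20,30); WM=19
i=14 t=26 v=5: → [20,30); WM=24; [10,20) fires=3
i=15 t=33 v=1: → [30,40); WM=31; [20,30) fires=3
i=16 t=32 v=9: → [30,40); WM=31
i=17 t=27 v=7: DROP (t<31-3); WM=31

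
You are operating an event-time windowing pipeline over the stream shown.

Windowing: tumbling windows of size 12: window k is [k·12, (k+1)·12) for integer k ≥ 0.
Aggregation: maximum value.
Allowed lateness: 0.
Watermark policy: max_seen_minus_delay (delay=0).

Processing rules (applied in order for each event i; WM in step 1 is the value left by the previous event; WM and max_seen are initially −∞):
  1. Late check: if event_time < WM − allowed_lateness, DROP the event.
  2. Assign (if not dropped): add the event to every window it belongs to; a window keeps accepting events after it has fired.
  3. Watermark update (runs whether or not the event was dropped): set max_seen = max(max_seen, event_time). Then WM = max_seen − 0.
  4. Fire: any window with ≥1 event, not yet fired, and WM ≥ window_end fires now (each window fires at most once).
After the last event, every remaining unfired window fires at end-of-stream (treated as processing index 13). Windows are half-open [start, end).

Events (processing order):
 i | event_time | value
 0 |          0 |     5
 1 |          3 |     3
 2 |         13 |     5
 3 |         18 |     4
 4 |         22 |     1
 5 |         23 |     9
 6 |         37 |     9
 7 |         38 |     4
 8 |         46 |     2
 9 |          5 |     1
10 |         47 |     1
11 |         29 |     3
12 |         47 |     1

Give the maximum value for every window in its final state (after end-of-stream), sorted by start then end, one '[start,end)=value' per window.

i=0 t=0 v=5: → [0,12); WM=0
i=1 t=3 v=3: → [0,12); WM=3
i=2 t=13 v=5: → [12,24); WM=13; [0,12) fires=5
i=3 t=18 v=4: → [12,24); WM=18
i=4 t=22 v=1: → [12,24); WM=22
i=5 t=23 v=9: → [12,24); WM=23
i=6 t=37 v=9: → [36,48); WM=37; [12,24) fires=9
i=7 t=38 v=4: → [36,48); WM=38
i=8 t=46 v=2: → [36,48); WM=46
i=9 t=5 v=1: DROP (t<46-0); WM=46
i=10 t=47 v=1: → [36,48); WM=47
i=11 t=29 v=3: DROP (t<47-0); WM=47
i=12 t=47 v=1: → [36,48); WM=47

[0,12)=5 [12,24)=9 [36,48)=9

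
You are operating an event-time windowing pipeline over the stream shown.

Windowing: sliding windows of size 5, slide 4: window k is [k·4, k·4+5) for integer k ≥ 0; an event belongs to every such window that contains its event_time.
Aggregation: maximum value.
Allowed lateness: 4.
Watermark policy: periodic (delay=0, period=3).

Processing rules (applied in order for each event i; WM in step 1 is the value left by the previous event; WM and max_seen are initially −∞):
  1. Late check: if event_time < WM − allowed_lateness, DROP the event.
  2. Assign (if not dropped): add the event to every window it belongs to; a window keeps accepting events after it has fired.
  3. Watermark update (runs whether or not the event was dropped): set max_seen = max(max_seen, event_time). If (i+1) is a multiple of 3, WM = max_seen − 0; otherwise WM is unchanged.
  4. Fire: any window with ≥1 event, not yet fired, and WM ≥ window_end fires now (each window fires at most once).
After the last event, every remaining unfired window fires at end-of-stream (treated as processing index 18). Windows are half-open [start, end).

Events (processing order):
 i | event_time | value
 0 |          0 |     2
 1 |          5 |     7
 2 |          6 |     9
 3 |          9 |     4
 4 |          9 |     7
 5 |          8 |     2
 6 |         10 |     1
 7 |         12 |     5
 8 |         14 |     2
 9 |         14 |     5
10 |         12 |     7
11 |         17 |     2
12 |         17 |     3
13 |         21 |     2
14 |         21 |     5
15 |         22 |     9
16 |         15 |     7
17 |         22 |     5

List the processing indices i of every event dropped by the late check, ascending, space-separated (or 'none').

16

i=0 t=0 v=2: → [0,5); WM=−∞
i=1 t=5 v=7: → [4,9); WM=−∞
i=2 t=6 v=9: → [4,9); WM=6; [0,5) fires=2
i=3 t=9 v=4: → [8,13); WM=6
i=4 t=9 v=7: → [8,13); WM=6
i=5 t=8 v=2: → [8,13),[4,9); WM=9; [4,9) fires=9
i=6 t=10 v=1: → [8,13); WM=9
i=7 t=12 v=5: → [12,17),[8,13); WM=9
i=8 t=14 v=2: → [12,17); WM=14; [8,13) fires=7
i=9 t=14 v=5: → [12,17); WM=14
i=10 t=12 v=7: → [12,17),[8,13); WM=14
i=11 t=17 v=2: → [16,21); WM=17; [12,17) fires=7
i=12 t=17 v=3: → [16,21); WM=17
i=13 t=21 v=2: → [20,25); WM=17
i=14 t=21 v=5: → [20,25); WM=21; [16,21) fires=3
i=15 t=22 v=9: → [20,25); WM=21
i=16 t=15 v=7: DROP (t<21-4); WM=21
i=17 t=22 v=5: → [20,25); WM=22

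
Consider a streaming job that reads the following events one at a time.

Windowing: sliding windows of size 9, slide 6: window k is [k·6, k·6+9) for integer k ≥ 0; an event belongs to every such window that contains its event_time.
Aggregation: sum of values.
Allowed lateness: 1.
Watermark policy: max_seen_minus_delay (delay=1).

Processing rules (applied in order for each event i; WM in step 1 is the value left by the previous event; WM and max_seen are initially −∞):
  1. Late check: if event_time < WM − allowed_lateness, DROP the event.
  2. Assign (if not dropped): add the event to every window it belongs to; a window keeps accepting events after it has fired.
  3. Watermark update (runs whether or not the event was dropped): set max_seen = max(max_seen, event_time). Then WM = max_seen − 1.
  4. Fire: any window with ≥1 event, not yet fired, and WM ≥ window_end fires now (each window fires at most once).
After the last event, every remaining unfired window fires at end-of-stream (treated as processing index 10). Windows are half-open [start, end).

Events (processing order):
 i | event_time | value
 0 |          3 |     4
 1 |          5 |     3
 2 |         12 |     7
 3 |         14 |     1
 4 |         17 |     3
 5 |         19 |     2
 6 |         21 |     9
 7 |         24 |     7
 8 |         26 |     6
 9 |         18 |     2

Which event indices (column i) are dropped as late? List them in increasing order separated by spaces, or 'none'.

9

i=0 t=3 v=4: → [0,9); WM=2
i=1 t=5 v=3: → [0,9); WM=4
i=2 t=12 v=7: → [12,21),[6,15); WM=11; [0,9) fires=7
i=3 t=14 v=1: → [12,21),[6,15); WM=13
i=4 t=17 v=3: → [12,21); WM=16; [6,15) fires=8
i=5 t=19 v=2: → [18,27),[12,21); WM=18
i=6 t=21 v=9: → [18,27); WM=20
i=7 t=24 v=7: → [24,33),[18,27); WM=23; [12,21) fires=13
i=8 t=26 v=6: → [24,33),[18,27); WM=25
i=9 t=18 v=2: DROP (t<25-1); WM=25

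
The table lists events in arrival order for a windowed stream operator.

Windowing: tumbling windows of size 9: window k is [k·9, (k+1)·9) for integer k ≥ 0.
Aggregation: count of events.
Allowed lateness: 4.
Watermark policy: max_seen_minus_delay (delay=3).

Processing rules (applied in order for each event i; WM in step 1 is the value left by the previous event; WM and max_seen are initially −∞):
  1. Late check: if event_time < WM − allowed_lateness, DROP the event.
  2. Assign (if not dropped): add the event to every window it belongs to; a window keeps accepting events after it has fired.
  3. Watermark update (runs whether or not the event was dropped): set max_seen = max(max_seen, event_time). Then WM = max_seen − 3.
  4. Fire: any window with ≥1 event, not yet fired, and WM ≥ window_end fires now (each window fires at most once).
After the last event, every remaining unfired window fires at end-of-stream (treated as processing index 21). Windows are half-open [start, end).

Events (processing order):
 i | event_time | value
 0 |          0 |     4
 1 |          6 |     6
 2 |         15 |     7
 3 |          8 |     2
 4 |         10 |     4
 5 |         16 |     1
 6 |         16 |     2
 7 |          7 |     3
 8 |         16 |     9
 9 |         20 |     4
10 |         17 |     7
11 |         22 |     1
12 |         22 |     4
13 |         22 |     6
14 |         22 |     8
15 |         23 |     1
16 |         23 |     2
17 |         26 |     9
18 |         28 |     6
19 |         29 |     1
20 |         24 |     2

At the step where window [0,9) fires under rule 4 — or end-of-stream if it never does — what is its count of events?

i=0 t=0 v=4: → [0,9); WM=-3
i=1 t=6 v=6: → [0,9); WM=3
i=2 t=15 v=7: → [9,18); WM=12; [0,9) fires=2
i=3 t=8 v=2: → [0,9); WM=12
i=4 t=10 v=4: → [9,18); WM=12
i=5 t=16 v=1: → [9,18); WM=13
i=6 t=16 v=2: → [9,18); WM=13
i=7 t=7 v=3: DROP (t<13-4); WM=13
i=8 t=16 v=9: → [9,18); WM=13
i=9 t=20 v=4: → [18,27); WM=17
i=10 t=17 v=7: → [9,18); WM=17
i=11 t=22 v=1: → [18,27); WM=19; [9,18) fires=6
i=12 t=22 v=4: → [18,27); WM=19
i=13 t=22 v=6: → [18,27); WM=19
i=14 t=22 v=8: → [18,27); WM=19
i=15 t=23 v=1: → [18,27); WM=20
i=16 t=23 v=2: → [18,27); WM=20
i=17 t=26 v=9: → [18,27); WM=23
i=18 t=28 v=6: → [27,36); WM=25
i=19 t=29 v=1: → [27,36); WM=26
i=20 t=24 v=2: → [18,27); WM=26

2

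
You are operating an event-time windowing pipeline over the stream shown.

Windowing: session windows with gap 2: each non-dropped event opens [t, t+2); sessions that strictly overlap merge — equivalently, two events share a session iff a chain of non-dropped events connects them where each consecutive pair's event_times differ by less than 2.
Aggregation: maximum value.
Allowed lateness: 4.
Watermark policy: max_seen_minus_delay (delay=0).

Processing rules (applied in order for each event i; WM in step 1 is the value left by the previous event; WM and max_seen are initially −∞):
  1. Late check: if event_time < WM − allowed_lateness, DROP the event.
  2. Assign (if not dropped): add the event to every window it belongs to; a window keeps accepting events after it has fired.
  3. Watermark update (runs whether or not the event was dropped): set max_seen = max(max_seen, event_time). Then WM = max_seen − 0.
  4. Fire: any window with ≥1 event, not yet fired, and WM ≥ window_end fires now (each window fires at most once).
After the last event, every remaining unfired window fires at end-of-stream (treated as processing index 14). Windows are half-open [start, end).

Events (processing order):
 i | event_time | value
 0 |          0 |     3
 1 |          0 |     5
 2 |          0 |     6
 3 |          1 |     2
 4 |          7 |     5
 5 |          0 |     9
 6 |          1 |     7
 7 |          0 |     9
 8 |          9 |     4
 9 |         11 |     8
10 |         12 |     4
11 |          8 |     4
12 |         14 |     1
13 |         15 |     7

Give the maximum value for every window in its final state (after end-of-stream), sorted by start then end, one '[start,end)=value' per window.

i=0 t=0 v=3: → [0,2); WM=0
i=1 t=0 v=5: → [0,2); WM=0
i=2 t=0 v=6: → [0,2); WM=0
i=3 t=1 v=2: → [0,3); WM=1
i=4 t=7 v=5: → [7,9); WM=7
i=5 t=0 v=9: DROP (t<7-4); WM=7
i=6 t=1 v=7: DROP (t<7-4); WM=7
i=7 t=0 v=9: DROP (t<7-4); WM=7
i=8 t=9 v=4: → [9,11); WM=9
i=9 t=11 v=8: → [11,13); WM=11
i=10 t=12 v=4: → [11,14); WM=12
i=11 t=8 v=4: → [7,11); WM=12
i=12 t=14 v=1: → [14,16); WM=14
i=13 t=15 v=7: → [14,17); WM=15

[0,3)=6 [7,11)=5 [11,14)=8 [14,17)=7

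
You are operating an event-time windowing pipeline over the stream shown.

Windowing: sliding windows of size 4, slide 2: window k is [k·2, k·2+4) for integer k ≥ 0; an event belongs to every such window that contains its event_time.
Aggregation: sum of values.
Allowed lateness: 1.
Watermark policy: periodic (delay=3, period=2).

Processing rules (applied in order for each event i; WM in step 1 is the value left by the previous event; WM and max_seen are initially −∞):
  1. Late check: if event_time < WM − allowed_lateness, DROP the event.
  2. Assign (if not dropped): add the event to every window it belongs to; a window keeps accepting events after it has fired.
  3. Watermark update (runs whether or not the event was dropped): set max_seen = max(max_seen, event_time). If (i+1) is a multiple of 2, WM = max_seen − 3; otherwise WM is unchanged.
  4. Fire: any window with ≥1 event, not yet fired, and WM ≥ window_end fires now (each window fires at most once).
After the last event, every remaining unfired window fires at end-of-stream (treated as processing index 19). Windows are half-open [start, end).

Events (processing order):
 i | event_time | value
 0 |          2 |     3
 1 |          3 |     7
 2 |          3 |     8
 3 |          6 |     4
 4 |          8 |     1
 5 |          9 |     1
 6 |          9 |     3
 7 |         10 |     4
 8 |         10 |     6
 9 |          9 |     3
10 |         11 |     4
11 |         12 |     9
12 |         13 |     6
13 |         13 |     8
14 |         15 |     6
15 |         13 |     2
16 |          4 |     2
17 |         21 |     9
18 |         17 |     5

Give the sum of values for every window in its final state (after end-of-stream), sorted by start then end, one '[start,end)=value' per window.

[0,4)=18 [2,6)=18 [4,8)=4 [6,10)=12 [8,12)=22 [10,14)=39 [12,16)=31 [14,18)=11 [16,20)=5 [18,22)=9 [20,24)=9

i=0 t=2 v=3: → [2,6),[0,4); WM=−∞
i=1 t=3 v=7: → [2,6),[0,4); WM=0
i=2 t=3 v=8: → [2,6),[0,4); WM=0
i=3 t=6 v=4: → [6,10),[4,8); WM=3
i=4 t=8 v=1: → [8,12),[6,10); WM=3
i=5 t=9 v=1: → [8,12),[6,10); WM=6; [0,4) fires=18 [2,6) fires=18
i=6 t=9 v=3: → [8,12),[6,10); WM=6
i=7 t=10 v=4: → [10,14),[8,12); WM=7
i=8 t=10 v=6: → [10,14),[8,12); WM=7
i=9 t=9 v=3: → [8,12),[6,10); WM=7
i=10 t=11 v=4: → [10,14),[8,12); WM=7
i=11 t=12 v=9: → [12,16),[10,14); WM=9; [4,8) fires=4
i=12 t=13 v=6: → [12,16),[10,14); WM=9
i=13 t=13 v=8: → [12,16),[10,14); WM=10; [6,10) fires=12
i=14 t=15 v=6: → [14,18),[12,16); WM=10
i=15 t=13 v=2: → [12,16),[10,14); WM=12; [8,12) fires=22
i=16 t=4 v=2: DROP (t<12-1); WM=12
i=17 t=21 v=9: → [20,24),[18,22); WM=18; [10,14) fires=39 [12,16) fires=31 [14,18) fires=6
i=18 t=17 v=5: → [16,20),[14,18); WM=18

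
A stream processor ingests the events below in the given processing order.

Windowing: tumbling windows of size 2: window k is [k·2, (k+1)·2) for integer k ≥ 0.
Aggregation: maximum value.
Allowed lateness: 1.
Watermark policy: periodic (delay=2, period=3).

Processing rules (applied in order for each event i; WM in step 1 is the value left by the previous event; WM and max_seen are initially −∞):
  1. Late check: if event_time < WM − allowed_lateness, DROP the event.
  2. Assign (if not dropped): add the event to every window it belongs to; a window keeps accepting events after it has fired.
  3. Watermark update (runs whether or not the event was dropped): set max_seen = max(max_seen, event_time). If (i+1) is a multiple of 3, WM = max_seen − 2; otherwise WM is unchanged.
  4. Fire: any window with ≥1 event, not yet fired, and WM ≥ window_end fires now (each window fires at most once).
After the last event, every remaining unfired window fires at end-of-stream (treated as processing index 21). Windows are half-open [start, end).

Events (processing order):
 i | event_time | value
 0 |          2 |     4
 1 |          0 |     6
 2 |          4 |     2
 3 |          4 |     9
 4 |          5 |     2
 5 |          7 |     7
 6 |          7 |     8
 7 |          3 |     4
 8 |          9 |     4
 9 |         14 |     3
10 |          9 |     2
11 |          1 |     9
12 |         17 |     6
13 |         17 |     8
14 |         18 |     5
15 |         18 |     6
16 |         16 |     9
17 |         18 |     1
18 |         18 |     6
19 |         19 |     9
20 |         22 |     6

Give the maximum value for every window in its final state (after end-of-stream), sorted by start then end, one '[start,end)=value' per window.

i=0 t=2 v=4: → [2,4); WM=−∞
i=1 t=0 v=6: → [0,2); WM=−∞
i=2 t=4 v=2: → [4,6); WM=2; [0,2) fires=6
i=3 t=4 v=9: → [4,6); WM=2
i=4 t=5 v=2: → [4,6); WM=2
i=5 t=7 v=7: → [6,8); WM=5; [2,4) fires=4
i=6 t=7 v=8: → [6,8); WM=5
i=7 t=3 v=4: DROP (t<5-1); WM=5
i=8 t=9 v=4: → [8,10); WM=7; [4,6) fires=9
i=9 t=14 v=3: → [14,16); WM=7
i=10 t=9 v=2: → [8,10); WM=7
i=11 t=1 v=9: DROP (t<7-1); WM=12; [6,8) fires=8 [8,10) fires=4
i=12 t=17 v=6: → [16,18); WM=12
i=13 t=17 v=8: → [16,18); WM=12
i=14 t=18 v=5: → [18,20); WM=16; [14,16) fires=3
i=15 t=18 v=6: → [18,20); WM=16
i=16 t=16 v=9: → [16,18); WM=16
i=17 t=18 v=1: → [18,20); WM=16
i=18 t=18 v=6: → [18,20); WM=16
i=19 t=19 v=9: → [18,20); WM=16
i=20 t=22 v=6: → [22,24); WM=20; [16,18) fires=9 [18,20) fires=9

[0,2)=6 [2,4)=4 [4,6)=9 [6,8)=8 [8,10)=4 [14,16)=3 [16,18)=9 [18,20)=9 [22,24)=6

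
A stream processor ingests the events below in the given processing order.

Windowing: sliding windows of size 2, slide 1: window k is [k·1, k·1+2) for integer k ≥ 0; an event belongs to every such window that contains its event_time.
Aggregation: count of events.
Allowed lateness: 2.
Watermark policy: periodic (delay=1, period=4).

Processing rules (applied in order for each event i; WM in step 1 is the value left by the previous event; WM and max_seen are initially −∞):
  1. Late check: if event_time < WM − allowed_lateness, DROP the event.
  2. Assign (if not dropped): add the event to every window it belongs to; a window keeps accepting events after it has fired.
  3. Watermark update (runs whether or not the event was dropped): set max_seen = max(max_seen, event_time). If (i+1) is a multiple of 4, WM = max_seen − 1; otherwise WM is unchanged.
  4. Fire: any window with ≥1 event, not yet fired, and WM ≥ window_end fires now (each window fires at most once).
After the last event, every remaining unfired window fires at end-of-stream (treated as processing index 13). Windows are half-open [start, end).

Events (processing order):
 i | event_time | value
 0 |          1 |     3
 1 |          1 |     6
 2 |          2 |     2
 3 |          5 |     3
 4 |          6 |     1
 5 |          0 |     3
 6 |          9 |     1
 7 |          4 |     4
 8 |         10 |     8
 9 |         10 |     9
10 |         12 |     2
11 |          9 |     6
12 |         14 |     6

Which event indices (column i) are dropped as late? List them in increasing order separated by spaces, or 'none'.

5

i=0 t=1 v=3: → [1,3),[0,2); WM=−∞
i=1 t=1 v=6: → [1,3),[0,2); WM=−∞
i=2 t=2 v=2: → [2,4),[1,3); WM=−∞
i=3 t=5 v=3: → [5,7),[4,6); WM=4; [0,2) fires=2 [1,3) fires=3 [2,4) fires=1
i=4 t=6 v=1: → [6,8),[5,7); WM=4
i=5 t=0 v=3: DROP (t<4-2); WM=4
i=6 t=9 v=1: → [9,11),[8,10); WM=4
i=7 t=4 v=4: → [4,6),[3,5); WM=8; [3,5) fires=1 [4,6) fires=2 [5,7) fires=2 [6,8) fires=1
i=8 t=10 v=8: → [10,12),[9,11); WM=8
i=9 t=10 v=9: → [10,12),[9,11); WM=8
i=10 t=12 v=2: → [12,14),[11,13); WM=8
i=11 t=9 v=6: → [9,11),[8,10); WM=11; [8,10) fires=2 [9,11) fires=4
i=12 t=14 v=6: → [14,16),[13,15); WM=11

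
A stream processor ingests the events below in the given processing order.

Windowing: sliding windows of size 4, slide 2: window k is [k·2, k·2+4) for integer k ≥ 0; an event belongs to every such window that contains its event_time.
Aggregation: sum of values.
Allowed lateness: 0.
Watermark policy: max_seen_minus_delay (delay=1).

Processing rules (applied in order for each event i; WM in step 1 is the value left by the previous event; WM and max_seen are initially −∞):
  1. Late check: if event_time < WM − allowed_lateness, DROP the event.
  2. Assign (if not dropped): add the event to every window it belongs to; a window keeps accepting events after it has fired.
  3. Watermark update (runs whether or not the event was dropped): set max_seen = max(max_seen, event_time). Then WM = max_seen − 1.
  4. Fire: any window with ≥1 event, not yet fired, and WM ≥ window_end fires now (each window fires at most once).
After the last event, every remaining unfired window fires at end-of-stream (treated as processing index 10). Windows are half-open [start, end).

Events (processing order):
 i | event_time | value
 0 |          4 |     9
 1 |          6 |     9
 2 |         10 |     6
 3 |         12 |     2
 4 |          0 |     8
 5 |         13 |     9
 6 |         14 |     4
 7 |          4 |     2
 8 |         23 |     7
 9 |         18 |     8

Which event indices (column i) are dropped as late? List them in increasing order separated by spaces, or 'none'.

i=0 t=4 v=9: → [4,8),[2,6); WM=3
i=1 t=6 v=9: → [6,10),[4,8); WM=5
i=2 t=10 v=6: → [10,14),[8,12); WM=9; [2,6) fires=9 [4,8) fires=18
i=3 t=12 v=2: → [12,16),[10,14); WM=11; [6,10) fires=9
i=4 t=0 v=8: DROP (t<11-0); WM=11
i=5 t=13 v=9: → [12,16),[10,14); WM=12; [8,12) fires=6
i=6 t=14 v=4: → [14,18),[12,16); WM=13
i=7 t=4 v=2: DROP (t<13-0); WM=13
i=8 t=23 v=7: → [22,26),[20,24); WM=22; [10,14) fires=17 [12,16) fires=15 [14,18) fires=4
i=9 t=18 v=8: DROP (t<22-0); WM=22

4 7 9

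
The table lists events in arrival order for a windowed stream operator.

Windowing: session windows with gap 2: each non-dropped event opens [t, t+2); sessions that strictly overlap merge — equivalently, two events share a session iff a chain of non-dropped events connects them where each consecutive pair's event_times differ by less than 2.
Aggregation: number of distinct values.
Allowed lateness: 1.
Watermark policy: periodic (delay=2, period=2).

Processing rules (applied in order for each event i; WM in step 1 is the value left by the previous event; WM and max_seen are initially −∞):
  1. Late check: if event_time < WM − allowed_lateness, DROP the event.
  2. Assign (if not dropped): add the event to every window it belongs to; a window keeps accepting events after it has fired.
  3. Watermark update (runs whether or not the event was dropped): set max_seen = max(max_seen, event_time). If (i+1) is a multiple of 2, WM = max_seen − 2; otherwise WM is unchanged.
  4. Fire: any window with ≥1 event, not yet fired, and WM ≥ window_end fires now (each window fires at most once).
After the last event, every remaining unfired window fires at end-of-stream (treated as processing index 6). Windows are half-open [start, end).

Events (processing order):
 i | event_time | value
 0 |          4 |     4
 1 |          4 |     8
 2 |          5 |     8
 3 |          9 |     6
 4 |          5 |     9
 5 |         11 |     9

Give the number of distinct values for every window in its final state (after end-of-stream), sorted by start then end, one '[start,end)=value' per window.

i=0 t=4 v=4: → [4,6); WM=−∞
i=1 t=4 v=8: → [4,6); WM=2
i=2 t=5 v=8: → [4,7); WM=2
i=3 t=9 v=6: → [9,11); WM=7
i=4 t=5 v=9: DROP (t<7-1); WM=7
i=5 t=11 v=9: → [11,13); WM=9

[4,7)=2 [9,11)=1 [11,13)=1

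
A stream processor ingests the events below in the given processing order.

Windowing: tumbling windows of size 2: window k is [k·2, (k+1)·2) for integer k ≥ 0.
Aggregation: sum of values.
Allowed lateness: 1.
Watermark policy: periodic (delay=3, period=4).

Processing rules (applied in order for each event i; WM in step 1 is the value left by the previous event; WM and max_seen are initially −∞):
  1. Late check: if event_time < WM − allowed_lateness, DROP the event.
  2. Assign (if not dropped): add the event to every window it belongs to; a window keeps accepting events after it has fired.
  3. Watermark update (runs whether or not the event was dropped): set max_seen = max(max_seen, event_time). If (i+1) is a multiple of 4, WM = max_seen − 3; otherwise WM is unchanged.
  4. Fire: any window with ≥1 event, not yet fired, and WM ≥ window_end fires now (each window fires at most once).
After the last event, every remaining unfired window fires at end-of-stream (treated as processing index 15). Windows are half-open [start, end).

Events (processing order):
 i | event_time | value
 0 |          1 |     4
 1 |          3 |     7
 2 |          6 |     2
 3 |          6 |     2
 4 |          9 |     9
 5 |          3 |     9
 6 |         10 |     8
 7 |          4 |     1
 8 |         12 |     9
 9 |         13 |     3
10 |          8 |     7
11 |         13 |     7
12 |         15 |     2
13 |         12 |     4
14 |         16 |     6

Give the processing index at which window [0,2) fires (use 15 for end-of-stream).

i=0 t=1 v=4: → [0,2); WM=−∞
i=1 t=3 v=7: → [2,4); WM=−∞
i=2 t=6 v=2: → [6,8); WM=−∞
i=3 t=6 v=2: → [6,8); WM=3; [0,2) fires=4
i=4 t=9 v=9: → [8,10); WM=3
i=5 t=3 v=9: → [2,4); WM=3
i=6 t=10 v=8: → [10,12); WM=3
i=7 t=4 v=1: → [4,6); WM=7; [2,4) fires=16 [4,6) fires=1
i=8 t=12 v=9: → [12,14); WM=7
i=9 t=13 v=3: → [12,14); WM=7
i=10 t=8 v=7: → [8,10); WM=7
i=11 t=13 v=7: → [12,14); WM=10; [6,8) fires=4 [8,10) fires=16
i=12 t=15 v=2: → [14,16); WM=10
i=13 t=12 v=4: → [12,14); WM=10
i=14 t=16 v=6: → [16,18); WM=10

3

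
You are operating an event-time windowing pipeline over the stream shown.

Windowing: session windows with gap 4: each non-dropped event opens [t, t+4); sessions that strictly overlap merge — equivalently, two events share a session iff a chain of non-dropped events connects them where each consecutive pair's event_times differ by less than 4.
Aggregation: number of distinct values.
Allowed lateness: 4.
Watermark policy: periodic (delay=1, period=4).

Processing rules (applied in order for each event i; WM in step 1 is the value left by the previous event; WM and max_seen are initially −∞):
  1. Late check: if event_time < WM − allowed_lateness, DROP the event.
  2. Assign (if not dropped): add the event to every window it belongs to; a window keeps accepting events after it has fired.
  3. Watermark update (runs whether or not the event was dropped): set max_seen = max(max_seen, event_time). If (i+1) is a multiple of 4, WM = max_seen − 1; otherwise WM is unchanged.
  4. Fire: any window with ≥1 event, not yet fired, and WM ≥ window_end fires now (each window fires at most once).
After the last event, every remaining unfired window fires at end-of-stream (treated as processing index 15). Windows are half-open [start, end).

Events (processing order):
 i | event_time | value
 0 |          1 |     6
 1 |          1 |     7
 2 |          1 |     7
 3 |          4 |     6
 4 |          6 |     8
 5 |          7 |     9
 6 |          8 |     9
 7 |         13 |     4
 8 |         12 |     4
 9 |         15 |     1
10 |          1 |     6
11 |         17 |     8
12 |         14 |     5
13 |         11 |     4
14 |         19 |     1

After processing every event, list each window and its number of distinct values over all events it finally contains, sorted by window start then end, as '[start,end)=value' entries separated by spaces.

[1,12)=4 [12,23)=4

i=0 t=1 v=6: → [1,5); WM=−∞
i=1 t=1 v=7: → [1,5); WM=−∞
i=2 t=1 v=7: → [1,5); WM=−∞
i=3 t=4 v=6: → [1,8); WM=3
i=4 t=6 v=8: → [1,10); WM=3
i=5 t=7 v=9: → [1,11); WM=3
i=6 t=8 v=9: → [1,12); WM=3
i=7 t=13 v=4: → [13,17); WM=12
i=8 t=12 v=4: → [12,17); WM=12
i=9 t=15 v=1: → [12,19); WM=12
i=10 t=1 v=6: DROP (t<12-4); WM=12
i=11 t=17 v=8: → [12,21); WM=16
i=12 t=14 v=5: → [12,21); WM=16
i=13 t=11 v=4: DROP (t<16-4); WM=16
i=14 t=19 v=1: → [12,23); WM=16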